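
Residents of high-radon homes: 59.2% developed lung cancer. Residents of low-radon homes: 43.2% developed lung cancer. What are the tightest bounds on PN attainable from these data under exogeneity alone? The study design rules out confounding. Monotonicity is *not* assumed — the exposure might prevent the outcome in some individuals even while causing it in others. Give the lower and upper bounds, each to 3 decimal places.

p₁ = 0.592, p₀ = 0.432.
Under exogeneity alone the bounds on PN are max{0,(p₁−p₀)/p₁} ≤ PN ≤ min{1,(1−p₀)/p₁}.
  lower = (p₁ − p₀)/p₁ = 0.16 / 0.592 ≈ 0.2703
  upper = min{1, (1 − p₀)/p₁} = 0.568 / 0.592 ≈ 0.9595

0.270 ≤ PN ≤ 0.959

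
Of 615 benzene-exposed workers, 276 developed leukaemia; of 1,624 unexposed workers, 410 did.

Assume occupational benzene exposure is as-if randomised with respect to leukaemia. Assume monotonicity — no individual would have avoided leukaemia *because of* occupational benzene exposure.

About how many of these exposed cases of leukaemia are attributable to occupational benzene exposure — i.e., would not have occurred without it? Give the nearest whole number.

about 121 cases

p₁ = P(outcome | exposed) = 276/615 = 0.44878
p₀ = P(outcome | unexposed) = 410/1624 = 0.25246
PN = (p₁ − p₀)/p₁ = (0.44878 − 0.25246) / 0.44878 ≈ 0.43745.
Attributable cases ≈ PN × (exposed cases) = 0.43745 × 276 ≈ 120.74.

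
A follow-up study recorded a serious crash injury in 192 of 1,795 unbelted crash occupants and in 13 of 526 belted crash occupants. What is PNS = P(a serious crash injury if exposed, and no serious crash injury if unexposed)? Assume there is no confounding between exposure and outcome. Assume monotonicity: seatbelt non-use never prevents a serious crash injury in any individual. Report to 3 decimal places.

p₁ = P(outcome | exposed) = 192/1795 = 0.10696
p₀ = P(outcome | unexposed) = 13/526 = 0.024715
Under exogeneity and monotonicity, PNS = p₁ − p₀.
PNS = 0.10696 − 0.024715 = 0.082249

PNS ≈ 0.082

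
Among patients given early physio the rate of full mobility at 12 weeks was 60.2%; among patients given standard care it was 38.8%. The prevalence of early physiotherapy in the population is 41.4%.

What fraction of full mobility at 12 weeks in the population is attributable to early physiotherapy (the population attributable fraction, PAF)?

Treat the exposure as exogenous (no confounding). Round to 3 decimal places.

PAF ≈ 0.186

p₁ = 0.602, p₀ = 0.388.
Overall risk P(Y=1) = π·p₁ + (1−π)·p₀ = 0.414×0.602 + 0.586×0.388 = 0.4766.
Under exogeneity, PAF = [P(Y=1) − p₀] / P(Y=1).
PAF = (0.4766 − 0.388) / 0.4766 ≈ 0.1859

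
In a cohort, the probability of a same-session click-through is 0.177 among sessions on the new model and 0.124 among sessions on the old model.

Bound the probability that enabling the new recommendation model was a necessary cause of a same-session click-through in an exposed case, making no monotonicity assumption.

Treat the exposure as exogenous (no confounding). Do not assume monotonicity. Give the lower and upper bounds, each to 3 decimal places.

0.299 ≤ PN ≤ 1.000

Let p₁ = 0.177, p₀ = 0.124.
Under exogeneity alone the bounds on PN are max{0,(p₁−p₀)/p₁} ≤ PN ≤ min{1,(1−p₀)/p₁}.
  lower = (p₁ − p₀)/p₁ = 0.053 / 0.177 ≈ 0.2994
  upper = min{1, (1 − p₀)/p₁} = 0.876 / 0.177 ≈ 4.9492 → capped at 1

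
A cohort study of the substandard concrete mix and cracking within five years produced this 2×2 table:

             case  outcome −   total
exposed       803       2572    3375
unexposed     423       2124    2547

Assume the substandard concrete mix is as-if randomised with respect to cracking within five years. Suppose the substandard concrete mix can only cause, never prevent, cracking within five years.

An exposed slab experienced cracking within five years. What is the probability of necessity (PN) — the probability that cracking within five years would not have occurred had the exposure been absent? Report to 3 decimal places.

PN ≈ 0.302

p₁ = P(outcome | exposed) = 803/3375 = 0.23793
p₀ = P(outcome | unexposed) = 423/2547 = 0.16608
Under exogeneity and monotonicity, PN = (p₁ − p₀) / p₁.
PN = (0.23793 − 0.16608) / 0.23793 = 0.071848 / 0.23793 ≈ 0.3020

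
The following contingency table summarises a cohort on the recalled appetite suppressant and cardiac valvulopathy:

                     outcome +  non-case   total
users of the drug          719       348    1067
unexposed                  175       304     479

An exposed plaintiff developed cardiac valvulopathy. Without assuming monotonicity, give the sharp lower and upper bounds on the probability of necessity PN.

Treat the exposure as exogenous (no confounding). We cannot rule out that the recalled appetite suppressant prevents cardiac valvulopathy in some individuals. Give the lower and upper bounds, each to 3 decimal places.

0.458 ≤ PN ≤ 0.942

p₁ = P(outcome | exposed) = 719/1067 = 0.67385
p₀ = P(outcome | unexposed) = 175/479 = 0.36534
Under exogeneity alone the bounds on PN are max{0,(p₁−p₀)/p₁} ≤ PN ≤ min{1,(1−p₀)/p₁}.
  lower = (p₁ − p₀)/p₁ = 0.30851 / 0.67385 ≈ 0.4578
  upper = min{1, (1 − p₀)/p₁} = 0.63466 / 0.67385 ≈ 0.9418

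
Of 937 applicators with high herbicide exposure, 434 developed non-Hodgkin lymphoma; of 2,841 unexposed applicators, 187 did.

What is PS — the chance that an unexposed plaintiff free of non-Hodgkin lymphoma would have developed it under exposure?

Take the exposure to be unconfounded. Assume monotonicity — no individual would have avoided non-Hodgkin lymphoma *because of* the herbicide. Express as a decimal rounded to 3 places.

p₁ = P(outcome | exposed) = 434/937 = 0.46318
p₀ = P(outcome | unexposed) = 187/2841 = 0.065822
Under exogeneity and monotonicity, PS = (p₁ − p₀) / (1 − p₀).
PS = (0.46318 − 0.065822) / (1 − 0.065822) = 0.39736 / 0.93418 ≈ 0.4254

PS ≈ 0.425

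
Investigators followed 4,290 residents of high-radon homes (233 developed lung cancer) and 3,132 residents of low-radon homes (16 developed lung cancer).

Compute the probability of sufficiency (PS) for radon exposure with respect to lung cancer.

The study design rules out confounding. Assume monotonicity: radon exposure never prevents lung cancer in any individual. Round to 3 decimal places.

p₁ = P(outcome | exposed) = 233/4290 = 0.054312
p₀ = P(outcome | unexposed) = 16/3132 = 0.0051086
Under exogeneity and monotonicity, PS = (p₁ − p₀) / (1 − p₀).
PS = (0.054312 − 0.0051086) / (1 − 0.0051086) = 0.049204 / 0.99489 ≈ 0.0495

PS ≈ 0.049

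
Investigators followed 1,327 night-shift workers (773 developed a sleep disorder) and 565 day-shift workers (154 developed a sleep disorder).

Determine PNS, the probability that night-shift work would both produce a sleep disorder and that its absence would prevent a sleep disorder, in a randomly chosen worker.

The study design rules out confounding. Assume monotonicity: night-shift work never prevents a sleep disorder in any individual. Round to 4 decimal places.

PNS ≈ 0.3100

p₁ = P(outcome | exposed) = 773/1327 = 0.58252
p₀ = P(outcome | unexposed) = 154/565 = 0.27257
Under exogeneity and monotonicity, PNS = p₁ − p₀.
PNS = 0.58252 − 0.27257 = 0.30995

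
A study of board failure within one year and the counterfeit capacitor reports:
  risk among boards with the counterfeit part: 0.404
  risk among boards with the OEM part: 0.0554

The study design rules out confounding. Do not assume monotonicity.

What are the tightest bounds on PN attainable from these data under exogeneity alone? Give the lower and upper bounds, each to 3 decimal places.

0.863 ≤ PN ≤ 1.000

Let p₁ = 0.404, p₀ = 0.0554.
Under exogeneity alone the bounds on PN are max{0,(p₁−p₀)/p₁} ≤ PN ≤ min{1,(1−p₀)/p₁}.
  lower = (p₁ − p₀)/p₁ = 0.3486 / 0.404 ≈ 0.8629
  upper = min{1, (1 − p₀)/p₁} = 0.9446 / 0.404 ≈ 2.3381 → capped at 1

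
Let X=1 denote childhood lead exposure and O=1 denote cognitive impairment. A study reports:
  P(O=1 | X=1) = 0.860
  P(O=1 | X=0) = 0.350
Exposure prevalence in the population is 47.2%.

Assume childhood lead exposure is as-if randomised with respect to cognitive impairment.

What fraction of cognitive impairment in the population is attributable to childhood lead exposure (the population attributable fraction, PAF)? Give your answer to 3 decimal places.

Let p₁ = 0.86, p₀ = 0.35.
Overall risk P(Y=1) = π·p₁ + (1−π)·p₀ = 0.472×0.86 + 0.528×0.35 = 0.59072.
Under exogeneity, PAF = [P(Y=1) − p₀] / P(Y=1).
PAF = (0.59072 − 0.35) / 0.59072 ≈ 0.4075

PAF ≈ 0.408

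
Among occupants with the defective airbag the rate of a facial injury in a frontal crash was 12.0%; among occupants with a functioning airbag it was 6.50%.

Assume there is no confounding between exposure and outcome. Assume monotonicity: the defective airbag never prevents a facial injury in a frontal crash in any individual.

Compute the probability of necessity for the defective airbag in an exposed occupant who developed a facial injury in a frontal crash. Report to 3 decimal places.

p₁ = 0.12, p₀ = 0.065.
Under exogeneity and monotonicity, PN = (p₁ − p₀) / p₁.
PN = (0.12 − 0.065) / 0.12 = 0.055 / 0.12 ≈ 0.4583

PN ≈ 0.458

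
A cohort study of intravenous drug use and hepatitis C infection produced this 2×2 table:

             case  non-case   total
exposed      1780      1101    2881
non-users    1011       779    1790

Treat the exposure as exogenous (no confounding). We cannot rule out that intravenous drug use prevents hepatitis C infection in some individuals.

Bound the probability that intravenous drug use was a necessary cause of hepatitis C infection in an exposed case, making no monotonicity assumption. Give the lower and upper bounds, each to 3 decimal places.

p₁ = P(outcome | exposed) = 1780/2881 = 0.61784
p₀ = P(outcome | unexposed) = 1011/1790 = 0.5648
Under exogeneity alone the bounds on PN are max{0,(p₁−p₀)/p₁} ≤ PN ≤ min{1,(1−p₀)/p₁}.
  lower = (p₁ − p₀)/p₁ = 0.053037 / 0.61784 ≈ 0.0858
  upper = min{1, (1 − p₀)/p₁} = 0.4352 / 0.61784 ≈ 0.7044

0.086 ≤ PN ≤ 0.704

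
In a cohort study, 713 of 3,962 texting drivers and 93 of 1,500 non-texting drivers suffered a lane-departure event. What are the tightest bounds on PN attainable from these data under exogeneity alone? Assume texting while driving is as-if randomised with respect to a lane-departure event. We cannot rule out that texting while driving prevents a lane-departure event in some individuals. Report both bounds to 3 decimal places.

0.655 ≤ PN ≤ 1.000

p₁ = P(outcome | exposed) = 713/3962 = 0.17996
p₀ = P(outcome | unexposed) = 93/1500 = 0.062
Under exogeneity alone the bounds on PN are max{0,(p₁−p₀)/p₁} ≤ PN ≤ min{1,(1−p₀)/p₁}.
  lower = (p₁ − p₀)/p₁ = 0.11796 / 0.17996 ≈ 0.6555
  upper = min{1, (1 − p₀)/p₁} = 0.938 / 0.17996 ≈ 5.2123 → capped at 1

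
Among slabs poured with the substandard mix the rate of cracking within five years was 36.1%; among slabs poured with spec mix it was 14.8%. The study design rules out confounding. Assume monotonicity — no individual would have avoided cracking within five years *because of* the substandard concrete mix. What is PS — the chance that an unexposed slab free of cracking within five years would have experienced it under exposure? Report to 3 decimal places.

p₁ = 0.361, p₀ = 0.148.
Under exogeneity and monotonicity, PS = (p₁ − p₀) / (1 − p₀).
PS = (0.361 − 0.148) / (1 − 0.148) = 0.213 / 0.852 ≈ 0.2500

PS ≈ 0.250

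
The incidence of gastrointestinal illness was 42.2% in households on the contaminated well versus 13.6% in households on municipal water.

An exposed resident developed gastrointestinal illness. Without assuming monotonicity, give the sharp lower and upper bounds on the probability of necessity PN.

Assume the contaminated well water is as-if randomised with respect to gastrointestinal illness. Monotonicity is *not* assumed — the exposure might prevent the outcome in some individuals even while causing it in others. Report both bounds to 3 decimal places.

p₁ = 0.422, p₀ = 0.136.
Under exogeneity alone the bounds on PN are max{0,(p₁−p₀)/p₁} ≤ PN ≤ min{1,(1−p₀)/p₁}.
  lower = (p₁ − p₀)/p₁ = 0.286 / 0.422 ≈ 0.6777
  upper = min{1, (1 − p₀)/p₁} = 0.864 / 0.422 ≈ 2.0474 → capped at 1

0.678 ≤ PN ≤ 1.000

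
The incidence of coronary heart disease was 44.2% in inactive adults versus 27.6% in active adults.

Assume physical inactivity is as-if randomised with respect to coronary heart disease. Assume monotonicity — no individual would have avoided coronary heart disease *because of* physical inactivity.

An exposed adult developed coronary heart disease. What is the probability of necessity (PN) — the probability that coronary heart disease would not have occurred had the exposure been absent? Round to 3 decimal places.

p₁ = 0.442, p₀ = 0.276.
Under exogeneity and monotonicity, PN = (p₁ − p₀) / p₁.
PN = (0.442 − 0.276) / 0.442 = 0.166 / 0.442 ≈ 0.3756

PN ≈ 0.376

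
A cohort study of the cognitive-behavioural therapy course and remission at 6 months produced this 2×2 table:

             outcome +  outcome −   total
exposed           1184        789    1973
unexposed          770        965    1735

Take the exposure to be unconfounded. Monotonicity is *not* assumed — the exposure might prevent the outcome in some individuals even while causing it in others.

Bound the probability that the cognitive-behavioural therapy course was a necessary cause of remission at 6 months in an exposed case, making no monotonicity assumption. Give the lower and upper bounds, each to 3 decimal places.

0.260 ≤ PN ≤ 0.927

p₁ = P(outcome | exposed) = 1184/1973 = 0.6001
p₀ = P(outcome | unexposed) = 770/1735 = 0.4438
Under exogeneity alone the bounds on PN are max{0,(p₁−p₀)/p₁} ≤ PN ≤ min{1,(1−p₀)/p₁}.
  lower = (p₁ − p₀)/p₁ = 0.1563 / 0.6001 ≈ 0.2605
  upper = min{1, (1 − p₀)/p₁} = 0.5562 / 0.6001 ≈ 0.9268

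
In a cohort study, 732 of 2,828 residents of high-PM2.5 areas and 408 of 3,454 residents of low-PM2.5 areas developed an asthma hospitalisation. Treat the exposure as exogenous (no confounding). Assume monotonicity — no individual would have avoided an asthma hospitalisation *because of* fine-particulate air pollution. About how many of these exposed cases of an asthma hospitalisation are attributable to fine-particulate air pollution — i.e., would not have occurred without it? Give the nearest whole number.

p₁ = P(outcome | exposed) = 732/2828 = 0.25884
p₀ = P(outcome | unexposed) = 408/3454 = 0.11812
PN = (p₁ − p₀)/p₁ = (0.25884 − 0.11812) / 0.25884 ≈ 0.54364.
Attributable cases ≈ PN × (exposed cases) = 0.54364 × 732 ≈ 397.95.

about 398 cases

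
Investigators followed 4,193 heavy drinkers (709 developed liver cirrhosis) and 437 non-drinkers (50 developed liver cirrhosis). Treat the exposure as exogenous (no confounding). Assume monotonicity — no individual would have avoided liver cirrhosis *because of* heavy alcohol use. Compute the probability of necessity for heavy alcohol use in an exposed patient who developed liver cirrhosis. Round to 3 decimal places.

p₁ = P(outcome | exposed) = 709/4193 = 0.16909
p₀ = P(outcome | unexposed) = 50/437 = 0.11442
Under exogeneity and monotonicity, PN = (p₁ − p₀) / p₁.
PN = (0.16909 − 0.11442) / 0.16909 = 0.054675 / 0.16909 ≈ 0.3233

PN ≈ 0.323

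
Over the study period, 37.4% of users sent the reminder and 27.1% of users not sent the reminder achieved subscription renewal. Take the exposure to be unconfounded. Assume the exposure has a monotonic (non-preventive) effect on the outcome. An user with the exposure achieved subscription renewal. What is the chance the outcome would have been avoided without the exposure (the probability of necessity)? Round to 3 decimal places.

PN ≈ 0.275

p₁ = 0.374, p₀ = 0.271.
Under exogeneity and monotonicity, PN = (p₁ − p₀) / p₁.
PN = (0.374 − 0.271) / 0.374 = 0.103 / 0.374 ≈ 0.2754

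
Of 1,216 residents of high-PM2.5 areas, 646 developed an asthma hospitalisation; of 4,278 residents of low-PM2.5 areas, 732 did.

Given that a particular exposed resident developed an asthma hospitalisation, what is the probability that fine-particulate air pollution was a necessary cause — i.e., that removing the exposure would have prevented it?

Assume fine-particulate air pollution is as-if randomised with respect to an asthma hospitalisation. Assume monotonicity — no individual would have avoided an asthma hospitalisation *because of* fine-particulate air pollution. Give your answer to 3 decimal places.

p₁ = P(outcome | exposed) = 646/1216 = 0.53125
p₀ = P(outcome | unexposed) = 732/4278 = 0.17111
Under exogeneity and monotonicity, PN = (p₁ − p₀) / p₁.
PN = (0.53125 − 0.17111) / 0.53125 = 0.36014 / 0.53125 ≈ 0.6779

PN ≈ 0.678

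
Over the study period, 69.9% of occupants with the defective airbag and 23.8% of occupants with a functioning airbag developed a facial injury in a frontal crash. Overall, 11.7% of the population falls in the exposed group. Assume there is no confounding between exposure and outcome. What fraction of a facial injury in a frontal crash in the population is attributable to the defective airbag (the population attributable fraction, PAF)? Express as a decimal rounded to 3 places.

p₁ = 0.699, p₀ = 0.238.
Overall risk P(Y=1) = π·p₁ + (1−π)·p₀ = 0.117×0.699 + 0.883×0.238 = 0.29194.
Under exogeneity, PAF = [P(Y=1) − p₀] / P(Y=1).
PAF = (0.29194 − 0.238) / 0.29194 ≈ 0.1848

PAF ≈ 0.185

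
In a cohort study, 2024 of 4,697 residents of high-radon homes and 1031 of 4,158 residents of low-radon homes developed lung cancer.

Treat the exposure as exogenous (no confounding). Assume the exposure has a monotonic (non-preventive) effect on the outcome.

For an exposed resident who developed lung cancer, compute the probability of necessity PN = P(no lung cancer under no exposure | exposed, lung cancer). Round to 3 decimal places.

p₁ = P(outcome | exposed) = 2024/4697 = 0.43091
p₀ = P(outcome | unexposed) = 1031/4158 = 0.24796
Under exogeneity and monotonicity, PN = (p₁ − p₀) / p₁.
PN = (0.43091 − 0.24796) / 0.43091 = 0.18296 / 0.43091 ≈ 0.4246

PN ≈ 0.425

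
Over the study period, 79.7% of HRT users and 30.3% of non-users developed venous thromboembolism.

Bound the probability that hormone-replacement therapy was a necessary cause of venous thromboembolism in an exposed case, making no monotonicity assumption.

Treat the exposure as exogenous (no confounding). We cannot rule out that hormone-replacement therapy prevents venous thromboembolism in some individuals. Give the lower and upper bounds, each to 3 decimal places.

p₁ = 0.797, p₀ = 0.303.
Under exogeneity alone the bounds on PN are max{0,(p₁−p₀)/p₁} ≤ PN ≤ min{1,(1−p₀)/p₁}.
  lower = (p₁ − p₀)/p₁ = 0.494 / 0.797 ≈ 0.6198
  upper = min{1, (1 − p₀)/p₁} = 0.697 / 0.797 ≈ 0.8745

0.620 ≤ PN ≤ 0.875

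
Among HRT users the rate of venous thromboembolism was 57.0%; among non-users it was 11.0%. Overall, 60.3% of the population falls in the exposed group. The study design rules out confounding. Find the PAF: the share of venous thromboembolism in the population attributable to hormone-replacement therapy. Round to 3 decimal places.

p₁ = 0.57, p₀ = 0.11.
Overall risk P(Y=1) = π·p₁ + (1−π)·p₀ = 0.603×0.57 + 0.397×0.11 = 0.38738.
Under exogeneity, PAF = [P(Y=1) − p₀] / P(Y=1).
PAF = (0.38738 − 0.11) / 0.38738 ≈ 0.7160

PAF ≈ 0.716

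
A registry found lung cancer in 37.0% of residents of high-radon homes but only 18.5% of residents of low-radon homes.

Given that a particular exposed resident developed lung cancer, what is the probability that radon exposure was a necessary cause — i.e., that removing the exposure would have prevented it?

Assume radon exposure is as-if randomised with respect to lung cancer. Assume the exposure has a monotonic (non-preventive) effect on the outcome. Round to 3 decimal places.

p₁ = 0.37, p₀ = 0.185.
Under exogeneity and monotonicity, PN = (p₁ − p₀) / p₁.
PN = (0.37 − 0.185) / 0.37 = 0.185 / 0.37 ≈ 0.5000

PN ≈ 0.500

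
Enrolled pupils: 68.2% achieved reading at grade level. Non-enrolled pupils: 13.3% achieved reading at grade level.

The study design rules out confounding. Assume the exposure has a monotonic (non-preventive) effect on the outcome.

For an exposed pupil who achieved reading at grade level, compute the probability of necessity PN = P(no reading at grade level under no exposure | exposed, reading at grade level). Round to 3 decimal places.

p₁ = 0.682, p₀ = 0.133.
Under exogeneity and monotonicity, PN = (p₁ − p₀) / p₁.
PN = (0.682 − 0.133) / 0.682 = 0.549 / 0.682 ≈ 0.8050

PN ≈ 0.805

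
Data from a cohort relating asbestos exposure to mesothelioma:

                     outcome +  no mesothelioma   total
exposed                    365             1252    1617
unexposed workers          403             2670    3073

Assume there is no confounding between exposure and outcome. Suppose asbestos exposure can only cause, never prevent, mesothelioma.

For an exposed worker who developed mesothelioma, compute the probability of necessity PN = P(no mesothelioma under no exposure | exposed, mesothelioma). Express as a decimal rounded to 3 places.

p₁ = P(outcome | exposed) = 365/1617 = 0.22573
p₀ = P(outcome | unexposed) = 403/3073 = 0.13114
Under exogeneity and monotonicity, PN = (p₁ − p₀) / p₁.
PN = (0.22573 − 0.13114) / 0.22573 = 0.094584 / 0.22573 ≈ 0.4190

PN ≈ 0.419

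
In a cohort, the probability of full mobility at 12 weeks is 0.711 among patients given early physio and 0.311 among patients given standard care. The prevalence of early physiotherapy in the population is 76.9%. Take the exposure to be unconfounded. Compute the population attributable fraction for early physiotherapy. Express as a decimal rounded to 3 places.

PAF ≈ 0.497

Let p₁ = 0.711, p₀ = 0.311.
Overall risk P(Y=1) = π·p₁ + (1−π)·p₀ = 0.769×0.711 + 0.231×0.311 = 0.6186.
Under exogeneity, PAF = [P(Y=1) − p₀] / P(Y=1).
PAF = (0.6186 − 0.311) / 0.6186 ≈ 0.4973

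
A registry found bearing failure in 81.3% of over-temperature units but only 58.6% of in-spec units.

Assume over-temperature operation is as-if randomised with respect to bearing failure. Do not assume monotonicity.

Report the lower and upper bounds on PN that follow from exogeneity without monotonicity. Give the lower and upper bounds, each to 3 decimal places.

p₁ = 0.813, p₀ = 0.586.
Under exogeneity alone the bounds on PN are max{0,(p₁−p₀)/p₁} ≤ PN ≤ min{1,(1−p₀)/p₁}.
  lower = (p₁ − p₀)/p₁ = 0.227 / 0.813 ≈ 0.2792
  upper = min{1, (1 − p₀)/p₁} = 0.414 / 0.813 ≈ 0.5092

0.279 ≤ PN ≤ 0.509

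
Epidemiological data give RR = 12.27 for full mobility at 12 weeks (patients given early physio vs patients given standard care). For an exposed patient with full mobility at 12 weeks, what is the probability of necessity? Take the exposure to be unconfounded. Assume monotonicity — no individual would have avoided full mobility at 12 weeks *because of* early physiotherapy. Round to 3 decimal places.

PN ≈ 0.919

Under exogeneity and monotonicity, PN = (RR − 1) / RR = 1 − 1/RR.
PN = (12.27 − 1) / 12.27 = 11.27 / 12.27 ≈ 0.9185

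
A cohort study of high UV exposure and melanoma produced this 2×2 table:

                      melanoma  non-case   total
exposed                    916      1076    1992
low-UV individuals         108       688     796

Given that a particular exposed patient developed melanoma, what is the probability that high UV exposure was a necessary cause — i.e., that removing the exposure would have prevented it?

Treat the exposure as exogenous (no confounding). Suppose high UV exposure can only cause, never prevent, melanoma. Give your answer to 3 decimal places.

p₁ = P(outcome | exposed) = 916/1992 = 0.45984
p₀ = P(outcome | unexposed) = 108/796 = 0.13568
Under exogeneity and monotonicity, PN = (p₁ − p₀)/p₁.
PN = (0.45984 − 0.13568) / 0.45984 ≈ 0.7049

PN ≈ 0.705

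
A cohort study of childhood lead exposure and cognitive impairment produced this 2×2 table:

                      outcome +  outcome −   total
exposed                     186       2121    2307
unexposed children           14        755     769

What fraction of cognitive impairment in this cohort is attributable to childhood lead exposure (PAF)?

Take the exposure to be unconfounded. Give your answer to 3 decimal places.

PAF ≈ 0.720

p₁ = P(outcome | exposed) = 186/2307 = 0.080624
p₀ = P(outcome | unexposed) = 14/769 = 0.018205
Exposure prevalence π = 2307/3076 = 0.75; overall risk P(Y=1) = 0.06502.
Under exogeneity, PAF = [P(Y=1) − p₀]/P(Y=1).
PAF = (0.06502 − 0.018205) / 0.06502 ≈ 0.7200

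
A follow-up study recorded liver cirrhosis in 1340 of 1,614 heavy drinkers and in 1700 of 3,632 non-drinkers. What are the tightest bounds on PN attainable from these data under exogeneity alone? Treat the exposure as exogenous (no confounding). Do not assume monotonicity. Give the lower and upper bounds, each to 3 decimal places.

p₁ = P(outcome | exposed) = 1340/1614 = 0.83024
p₀ = P(outcome | unexposed) = 1700/3632 = 0.46806
Under exogeneity alone the bounds on PN are max{0,(p₁−p₀)/p₁} ≤ PN ≤ min{1,(1−p₀)/p₁}.
  lower = (p₁ − p₀)/p₁ = 0.36217 / 0.83024 ≈ 0.4362
  upper = min{1, (1 − p₀)/p₁} = 0.53194 / 0.83024 ≈ 0.6407

0.436 ≤ PN ≤ 0.641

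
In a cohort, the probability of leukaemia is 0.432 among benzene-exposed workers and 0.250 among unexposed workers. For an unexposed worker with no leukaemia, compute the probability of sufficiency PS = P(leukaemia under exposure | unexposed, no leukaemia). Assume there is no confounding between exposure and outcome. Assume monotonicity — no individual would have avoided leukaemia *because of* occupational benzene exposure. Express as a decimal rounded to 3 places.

Let p₁ = 0.432, p₀ = 0.25.
Under exogeneity and monotonicity, PS = (p₁ − p₀) / (1 − p₀).
PS = (0.432 − 0.25) / (1 − 0.25) = 0.182 / 0.75 ≈ 0.2427

PS ≈ 0.243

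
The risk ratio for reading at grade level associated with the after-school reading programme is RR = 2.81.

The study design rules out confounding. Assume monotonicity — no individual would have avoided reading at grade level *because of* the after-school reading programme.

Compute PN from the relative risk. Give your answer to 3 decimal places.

Under exogeneity and monotonicity, PN = (RR − 1) / RR = 1 − 1/RR.
PN = (2.81 − 1) / 2.81 = 1.81 / 2.81 ≈ 0.6441

PN ≈ 0.644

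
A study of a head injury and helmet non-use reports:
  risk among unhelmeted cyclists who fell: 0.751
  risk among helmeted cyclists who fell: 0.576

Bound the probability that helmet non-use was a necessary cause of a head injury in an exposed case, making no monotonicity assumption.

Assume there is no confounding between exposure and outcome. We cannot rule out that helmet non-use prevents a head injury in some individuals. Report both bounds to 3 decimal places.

Let p₁ = 0.751, p₀ = 0.576.
Under exogeneity alone the bounds on PN are max{0,(p₁−p₀)/p₁} ≤ PN ≤ min{1,(1−p₀)/p₁}.
  lower = (p₁ − p₀)/p₁ = 0.175 / 0.751 ≈ 0.2330
  upper = min{1, (1 − p₀)/p₁} = 0.424 / 0.751 ≈ 0.5646

0.233 ≤ PN ≤ 0.565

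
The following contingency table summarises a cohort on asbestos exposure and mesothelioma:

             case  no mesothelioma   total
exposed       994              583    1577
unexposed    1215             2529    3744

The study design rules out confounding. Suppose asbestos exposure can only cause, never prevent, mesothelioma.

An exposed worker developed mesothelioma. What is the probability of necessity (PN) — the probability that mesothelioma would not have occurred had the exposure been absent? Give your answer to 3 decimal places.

p₁ = P(outcome | exposed) = 994/1577 = 0.63031
p₀ = P(outcome | unexposed) = 1215/3744 = 0.32452
Under exogeneity and monotonicity, PN = (p₁ − p₀)/p₁.
PN = (0.63031 − 0.32452) / 0.63031 ≈ 0.4851

PN ≈ 0.485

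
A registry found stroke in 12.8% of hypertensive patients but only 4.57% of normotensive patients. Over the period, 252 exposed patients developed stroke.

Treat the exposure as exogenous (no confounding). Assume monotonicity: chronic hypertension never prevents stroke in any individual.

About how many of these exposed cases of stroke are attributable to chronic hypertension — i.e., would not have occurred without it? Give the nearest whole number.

p₁ = 0.128, p₀ = 0.0457.
PN = (p₁ − p₀)/p₁ = (0.128 − 0.0457) / 0.128 ≈ 0.64297.
Attributable cases ≈ PN × (exposed cases) = 0.64297 × 252 ≈ 162.03.

about 162 cases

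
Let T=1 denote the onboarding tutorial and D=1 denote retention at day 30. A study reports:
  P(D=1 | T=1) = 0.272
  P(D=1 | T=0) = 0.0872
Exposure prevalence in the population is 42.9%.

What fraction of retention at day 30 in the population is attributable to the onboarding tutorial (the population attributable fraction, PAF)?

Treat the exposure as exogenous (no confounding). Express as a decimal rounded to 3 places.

PAF ≈ 0.476

Let p₁ = 0.272, p₀ = 0.0872.
Overall risk P(Y=1) = π·p₁ + (1−π)·p₀ = 0.429×0.272 + 0.571×0.0872 = 0.16648.
Under exogeneity, PAF = [P(Y=1) − p₀] / P(Y=1).
PAF = (0.16648 − 0.0872) / 0.16648 ≈ 0.4762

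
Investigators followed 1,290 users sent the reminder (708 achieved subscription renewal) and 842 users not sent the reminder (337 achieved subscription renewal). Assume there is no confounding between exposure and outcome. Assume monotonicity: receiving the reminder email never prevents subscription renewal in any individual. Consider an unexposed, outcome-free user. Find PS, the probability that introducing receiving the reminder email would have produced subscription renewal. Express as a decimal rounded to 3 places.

PS ≈ 0.248

p₁ = P(outcome | exposed) = 708/1290 = 0.54884
p₀ = P(outcome | unexposed) = 337/842 = 0.40024
Under exogeneity and monotonicity, PS = (p₁ − p₀) / (1 − p₀).
PS = (0.54884 − 0.40024) / (1 − 0.40024) = 0.1486 / 0.59976 ≈ 0.2478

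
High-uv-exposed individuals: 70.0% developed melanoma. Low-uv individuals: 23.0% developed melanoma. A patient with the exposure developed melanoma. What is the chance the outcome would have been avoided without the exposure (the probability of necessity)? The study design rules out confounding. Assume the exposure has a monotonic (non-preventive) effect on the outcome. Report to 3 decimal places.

PN ≈ 0.671

p₁ = 0.7, p₀ = 0.23.
Under exogeneity and monotonicity, PN = (p₁ − p₀) / p₁.
PN = (0.7 − 0.23) / 0.7 = 0.47 / 0.7 ≈ 0.6714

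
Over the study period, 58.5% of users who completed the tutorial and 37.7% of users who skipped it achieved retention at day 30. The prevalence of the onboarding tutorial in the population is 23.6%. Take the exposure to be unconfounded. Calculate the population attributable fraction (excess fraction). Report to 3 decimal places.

PAF ≈ 0.115

p₁ = 0.585, p₀ = 0.377.
Overall risk P(Y=1) = π·p₁ + (1−π)·p₀ = 0.236×0.585 + 0.764×0.377 = 0.42609.
Under exogeneity, PAF = [P(Y=1) − p₀] / P(Y=1).
PAF = (0.42609 − 0.377) / 0.42609 ≈ 0.1152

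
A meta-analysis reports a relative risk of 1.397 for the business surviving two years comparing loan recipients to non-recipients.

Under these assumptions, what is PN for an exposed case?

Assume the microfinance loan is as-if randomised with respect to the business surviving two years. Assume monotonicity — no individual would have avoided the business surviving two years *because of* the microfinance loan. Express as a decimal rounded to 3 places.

PN ≈ 0.284

Under exogeneity and monotonicity, PN = (RR − 1) / RR = 1 − 1/RR.
PN = (1.397 − 1) / 1.397 = 0.397 / 1.397 ≈ 0.2842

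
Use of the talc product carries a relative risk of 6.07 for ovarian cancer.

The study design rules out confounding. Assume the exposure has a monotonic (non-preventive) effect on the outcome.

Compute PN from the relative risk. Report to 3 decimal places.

Under exogeneity and monotonicity, PN = (RR − 1) / RR = 1 − 1/RR.
PN = (6.07 − 1) / 6.07 = 5.07 / 6.07 ≈ 0.8353

PN ≈ 0.835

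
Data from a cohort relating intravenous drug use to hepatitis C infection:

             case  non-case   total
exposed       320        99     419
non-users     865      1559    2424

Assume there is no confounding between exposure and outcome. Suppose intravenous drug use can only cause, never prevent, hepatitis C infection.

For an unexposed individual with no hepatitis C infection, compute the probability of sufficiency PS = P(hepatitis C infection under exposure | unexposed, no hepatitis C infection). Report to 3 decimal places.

p₁ = P(outcome | exposed) = 320/419 = 0.76372
p₀ = P(outcome | unexposed) = 865/2424 = 0.35685
Under exogeneity and monotonicity, PS = (p₁ − p₀) / (1 − p₀).
PS = (0.76372 − 0.35685) / (1 − 0.35685) = 0.40687 / 0.64315 ≈ 0.6326

PS ≈ 0.633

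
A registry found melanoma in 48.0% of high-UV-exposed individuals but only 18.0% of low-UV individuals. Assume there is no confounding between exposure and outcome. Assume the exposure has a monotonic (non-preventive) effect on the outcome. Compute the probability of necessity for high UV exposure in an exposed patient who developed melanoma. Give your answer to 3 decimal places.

PN ≈ 0.625

p₁ = 0.48, p₀ = 0.18.
Under exogeneity and monotonicity, PN = (p₁ − p₀) / p₁.
PN = (0.48 − 0.18) / 0.48 = 0.3 / 0.48 ≈ 0.6250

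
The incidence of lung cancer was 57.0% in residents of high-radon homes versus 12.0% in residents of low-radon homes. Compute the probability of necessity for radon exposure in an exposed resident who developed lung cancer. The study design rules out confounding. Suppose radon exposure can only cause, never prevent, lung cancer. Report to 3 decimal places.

PN ≈ 0.789

p₁ = 0.57, p₀ = 0.12.
Under exogeneity and monotonicity, PN = (p₁ − p₀) / p₁.
PN = (0.57 − 0.12) / 0.57 = 0.45 / 0.57 ≈ 0.7895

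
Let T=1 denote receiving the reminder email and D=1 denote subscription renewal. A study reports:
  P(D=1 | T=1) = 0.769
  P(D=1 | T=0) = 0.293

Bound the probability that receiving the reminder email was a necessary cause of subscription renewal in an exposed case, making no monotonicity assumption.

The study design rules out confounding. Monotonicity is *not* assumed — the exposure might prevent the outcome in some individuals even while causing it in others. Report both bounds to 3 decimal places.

0.619 ≤ PN ≤ 0.919

Let p₁ = 0.769, p₀ = 0.293.
Under exogeneity alone the bounds on PN are max{0,(p₁−p₀)/p₁} ≤ PN ≤ min{1,(1−p₀)/p₁}.
  lower = (p₁ − p₀)/p₁ = 0.476 / 0.769 ≈ 0.6190
  upper = min{1, (1 − p₀)/p₁} = 0.707 / 0.769 ≈ 0.9194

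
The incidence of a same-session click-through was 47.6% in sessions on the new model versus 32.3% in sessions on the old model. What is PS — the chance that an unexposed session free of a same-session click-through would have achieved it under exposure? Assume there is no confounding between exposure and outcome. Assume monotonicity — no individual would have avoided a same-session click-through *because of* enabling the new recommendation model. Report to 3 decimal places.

PS ≈ 0.226

p₁ = 0.476, p₀ = 0.323.
Under exogeneity and monotonicity, PS = (p₁ − p₀) / (1 − p₀).
PS = (0.476 − 0.323) / (1 − 0.323) = 0.153 / 0.677 ≈ 0.2260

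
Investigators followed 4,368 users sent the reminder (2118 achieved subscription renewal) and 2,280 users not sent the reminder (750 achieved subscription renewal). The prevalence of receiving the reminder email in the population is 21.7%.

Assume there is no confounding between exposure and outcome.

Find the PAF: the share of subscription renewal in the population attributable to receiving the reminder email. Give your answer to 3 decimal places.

p₁ = P(outcome | exposed) = 2118/4368 = 0.48489
p₀ = P(outcome | unexposed) = 750/2280 = 0.32895
Overall risk P(Y=1) = π·p₁ + (1−π)·p₀ = 0.217×0.48489 + 0.783×0.32895 = 0.36279.
Under exogeneity, PAF = [P(Y=1) − p₀] / P(Y=1).
PAF = (0.36279 − 0.32895) / 0.36279 ≈ 0.0933

PAF ≈ 0.093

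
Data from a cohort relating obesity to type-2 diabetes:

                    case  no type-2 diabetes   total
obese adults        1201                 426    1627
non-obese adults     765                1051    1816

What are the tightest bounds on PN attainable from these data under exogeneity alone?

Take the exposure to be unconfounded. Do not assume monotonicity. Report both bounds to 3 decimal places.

p₁ = P(outcome | exposed) = 1201/1627 = 0.73817
p₀ = P(outcome | unexposed) = 765/1816 = 0.42126
Under exogeneity alone the bounds on PN are max{0,(p₁−p₀)/p₁} ≤ PN ≤ min{1,(1−p₀)/p₁}.
  lower = (p₁ − p₀)/p₁ = 0.31691 / 0.73817 ≈ 0.4293
  upper = min{1, (1 − p₀)/p₁} = 0.57874 / 0.73817 ≈ 0.7840

0.429 ≤ PN ≤ 0.784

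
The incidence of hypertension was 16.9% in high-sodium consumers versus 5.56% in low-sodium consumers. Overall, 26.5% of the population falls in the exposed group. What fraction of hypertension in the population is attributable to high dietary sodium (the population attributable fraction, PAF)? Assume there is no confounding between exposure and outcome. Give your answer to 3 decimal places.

p₁ = 0.169, p₀ = 0.0556.
Overall risk P(Y=1) = π·p₁ + (1−π)·p₀ = 0.265×0.169 + 0.735×0.0556 = 0.085651.
Under exogeneity, PAF = [P(Y=1) − p₀] / P(Y=1).
PAF = (0.085651 − 0.0556) / 0.085651 ≈ 0.3509

PAF ≈ 0.351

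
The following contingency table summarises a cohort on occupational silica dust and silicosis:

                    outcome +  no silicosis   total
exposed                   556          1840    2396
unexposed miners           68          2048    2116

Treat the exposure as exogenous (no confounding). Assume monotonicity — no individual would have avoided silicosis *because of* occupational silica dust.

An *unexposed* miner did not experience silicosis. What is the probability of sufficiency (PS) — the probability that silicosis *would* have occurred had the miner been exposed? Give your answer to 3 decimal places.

PS ≈ 0.207

p₁ = P(outcome | exposed) = 556/2396 = 0.23205
p₀ = P(outcome | unexposed) = 68/2116 = 0.032136
Under exogeneity and monotonicity, PS = (p₁ − p₀) / (1 − p₀).
PS = (0.23205 − 0.032136) / (1 − 0.032136) = 0.19992 / 0.96786 ≈ 0.2066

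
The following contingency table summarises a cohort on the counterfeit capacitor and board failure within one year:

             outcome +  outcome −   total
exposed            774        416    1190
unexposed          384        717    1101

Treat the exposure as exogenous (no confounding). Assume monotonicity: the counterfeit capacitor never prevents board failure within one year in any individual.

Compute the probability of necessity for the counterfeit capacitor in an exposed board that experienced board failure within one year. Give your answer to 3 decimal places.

PN ≈ 0.464

p₁ = P(outcome | exposed) = 774/1190 = 0.65042
p₀ = P(outcome | unexposed) = 384/1101 = 0.34877
Under exogeneity and monotonicity, PN = (p₁ − p₀)/p₁.
PN = (0.65042 − 0.34877) / 0.65042 ≈ 0.4638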